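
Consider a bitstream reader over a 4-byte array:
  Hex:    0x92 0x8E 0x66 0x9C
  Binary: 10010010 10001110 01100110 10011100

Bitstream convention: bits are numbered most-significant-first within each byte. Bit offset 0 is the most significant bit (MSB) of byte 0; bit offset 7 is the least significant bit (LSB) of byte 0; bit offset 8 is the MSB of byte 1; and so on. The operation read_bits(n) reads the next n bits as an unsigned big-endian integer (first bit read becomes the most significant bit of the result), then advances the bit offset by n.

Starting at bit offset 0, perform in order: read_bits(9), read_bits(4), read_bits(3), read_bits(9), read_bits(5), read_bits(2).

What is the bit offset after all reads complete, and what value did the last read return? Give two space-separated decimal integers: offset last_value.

Read 1: bits[0:9] width=9 -> value=293 (bin 100100101); offset now 9 = byte 1 bit 1; 23 bits remain
Read 2: bits[9:13] width=4 -> value=1 (bin 0001); offset now 13 = byte 1 bit 5; 19 bits remain
Read 3: bits[13:16] width=3 -> value=6 (bin 110); offset now 16 = byte 2 bit 0; 16 bits remain
Read 4: bits[16:25] width=9 -> value=205 (bin 011001101); offset now 25 = byte 3 bit 1; 7 bits remain
Read 5: bits[25:30] width=5 -> value=7 (bin 00111); offset now 30 = byte 3 bit 6; 2 bits remain
Read 6: bits[30:32] width=2 -> value=0 (bin 00); offset now 32 = byte 4 bit 0; 0 bits remain

Answer: 32 0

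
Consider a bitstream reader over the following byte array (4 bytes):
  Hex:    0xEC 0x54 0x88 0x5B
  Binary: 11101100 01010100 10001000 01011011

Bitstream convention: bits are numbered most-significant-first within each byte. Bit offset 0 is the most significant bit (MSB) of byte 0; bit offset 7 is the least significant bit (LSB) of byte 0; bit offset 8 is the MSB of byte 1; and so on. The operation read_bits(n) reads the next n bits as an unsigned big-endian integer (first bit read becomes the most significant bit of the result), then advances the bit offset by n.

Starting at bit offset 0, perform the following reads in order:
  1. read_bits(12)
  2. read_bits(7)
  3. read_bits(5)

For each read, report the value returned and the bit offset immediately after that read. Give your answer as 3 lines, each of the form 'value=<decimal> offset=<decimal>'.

Answer: value=3781 offset=12
value=36 offset=19
value=8 offset=24

Derivation:
Read 1: bits[0:12] width=12 -> value=3781 (bin 111011000101); offset now 12 = byte 1 bit 4; 20 bits remain
Read 2: bits[12:19] width=7 -> value=36 (bin 0100100); offset now 19 = byte 2 bit 3; 13 bits remain
Read 3: bits[19:24] width=5 -> value=8 (bin 01000); offset now 24 = byte 3 bit 0; 8 bits remain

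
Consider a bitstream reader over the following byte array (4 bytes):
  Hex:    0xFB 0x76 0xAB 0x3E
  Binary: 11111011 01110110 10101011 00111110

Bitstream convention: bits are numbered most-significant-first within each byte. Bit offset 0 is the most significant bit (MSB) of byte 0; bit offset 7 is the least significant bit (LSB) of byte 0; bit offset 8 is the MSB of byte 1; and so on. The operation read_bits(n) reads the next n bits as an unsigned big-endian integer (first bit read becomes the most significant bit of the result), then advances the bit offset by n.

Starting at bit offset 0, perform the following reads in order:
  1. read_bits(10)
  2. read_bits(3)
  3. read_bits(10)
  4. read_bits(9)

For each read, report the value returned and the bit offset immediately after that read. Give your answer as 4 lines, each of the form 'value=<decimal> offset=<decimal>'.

Read 1: bits[0:10] width=10 -> value=1005 (bin 1111101101); offset now 10 = byte 1 bit 2; 22 bits remain
Read 2: bits[10:13] width=3 -> value=6 (bin 110); offset now 13 = byte 1 bit 5; 19 bits remain
Read 3: bits[13:23] width=10 -> value=853 (bin 1101010101); offset now 23 = byte 2 bit 7; 9 bits remain
Read 4: bits[23:32] width=9 -> value=318 (bin 100111110); offset now 32 = byte 4 bit 0; 0 bits remain

Answer: value=1005 offset=10
value=6 offset=13
value=853 offset=23
value=318 offset=32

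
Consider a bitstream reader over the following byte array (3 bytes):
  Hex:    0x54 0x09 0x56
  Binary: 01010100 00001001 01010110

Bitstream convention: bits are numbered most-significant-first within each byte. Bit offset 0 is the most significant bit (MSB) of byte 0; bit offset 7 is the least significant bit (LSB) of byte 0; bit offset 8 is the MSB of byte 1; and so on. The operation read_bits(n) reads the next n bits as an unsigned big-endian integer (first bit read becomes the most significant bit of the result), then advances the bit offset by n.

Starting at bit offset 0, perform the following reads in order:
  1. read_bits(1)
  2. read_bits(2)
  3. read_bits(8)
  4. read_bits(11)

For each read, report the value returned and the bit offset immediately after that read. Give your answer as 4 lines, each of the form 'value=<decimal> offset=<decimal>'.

Answer: value=0 offset=1
value=2 offset=3
value=160 offset=11
value=597 offset=22

Derivation:
Read 1: bits[0:1] width=1 -> value=0 (bin 0); offset now 1 = byte 0 bit 1; 23 bits remain
Read 2: bits[1:3] width=2 -> value=2 (bin 10); offset now 3 = byte 0 bit 3; 21 bits remain
Read 3: bits[3:11] width=8 -> value=160 (bin 10100000); offset now 11 = byte 1 bit 3; 13 bits remain
Read 4: bits[11:22] width=11 -> value=597 (bin 01001010101); offset now 22 = byte 2 bit 6; 2 bits remain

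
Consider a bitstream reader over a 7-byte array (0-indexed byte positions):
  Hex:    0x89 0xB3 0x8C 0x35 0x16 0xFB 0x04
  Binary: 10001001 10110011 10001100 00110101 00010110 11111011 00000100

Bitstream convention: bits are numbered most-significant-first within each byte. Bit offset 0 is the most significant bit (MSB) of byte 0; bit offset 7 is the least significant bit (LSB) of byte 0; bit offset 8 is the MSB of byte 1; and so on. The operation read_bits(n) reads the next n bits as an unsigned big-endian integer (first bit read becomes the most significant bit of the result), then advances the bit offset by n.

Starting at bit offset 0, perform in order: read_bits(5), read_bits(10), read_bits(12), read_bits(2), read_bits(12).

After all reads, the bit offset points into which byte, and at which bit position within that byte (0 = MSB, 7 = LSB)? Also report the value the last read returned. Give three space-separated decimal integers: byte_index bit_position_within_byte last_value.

Answer: 5 1 2605

Derivation:
Read 1: bits[0:5] width=5 -> value=17 (bin 10001); offset now 5 = byte 0 bit 5; 51 bits remain
Read 2: bits[5:15] width=10 -> value=217 (bin 0011011001); offset now 15 = byte 1 bit 7; 41 bits remain
Read 3: bits[15:27] width=12 -> value=3169 (bin 110001100001); offset now 27 = byte 3 bit 3; 29 bits remain
Read 4: bits[27:29] width=2 -> value=2 (bin 10); offset now 29 = byte 3 bit 5; 27 bits remain
Read 5: bits[29:41] width=12 -> value=2605 (bin 101000101101); offset now 41 = byte 5 bit 1; 15 bits remain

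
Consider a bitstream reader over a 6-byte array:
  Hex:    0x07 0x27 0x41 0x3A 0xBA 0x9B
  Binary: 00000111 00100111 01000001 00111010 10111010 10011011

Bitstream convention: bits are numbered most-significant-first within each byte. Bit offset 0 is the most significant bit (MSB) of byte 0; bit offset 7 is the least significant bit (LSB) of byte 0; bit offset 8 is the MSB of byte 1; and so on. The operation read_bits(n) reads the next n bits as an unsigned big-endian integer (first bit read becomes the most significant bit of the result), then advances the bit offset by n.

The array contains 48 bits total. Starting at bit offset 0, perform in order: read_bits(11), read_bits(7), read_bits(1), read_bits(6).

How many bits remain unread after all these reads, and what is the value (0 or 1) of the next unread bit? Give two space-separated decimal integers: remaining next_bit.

Read 1: bits[0:11] width=11 -> value=57 (bin 00000111001); offset now 11 = byte 1 bit 3; 37 bits remain
Read 2: bits[11:18] width=7 -> value=29 (bin 0011101); offset now 18 = byte 2 bit 2; 30 bits remain
Read 3: bits[18:19] width=1 -> value=0 (bin 0); offset now 19 = byte 2 bit 3; 29 bits remain
Read 4: bits[19:25] width=6 -> value=2 (bin 000010); offset now 25 = byte 3 bit 1; 23 bits remain

Answer: 23 0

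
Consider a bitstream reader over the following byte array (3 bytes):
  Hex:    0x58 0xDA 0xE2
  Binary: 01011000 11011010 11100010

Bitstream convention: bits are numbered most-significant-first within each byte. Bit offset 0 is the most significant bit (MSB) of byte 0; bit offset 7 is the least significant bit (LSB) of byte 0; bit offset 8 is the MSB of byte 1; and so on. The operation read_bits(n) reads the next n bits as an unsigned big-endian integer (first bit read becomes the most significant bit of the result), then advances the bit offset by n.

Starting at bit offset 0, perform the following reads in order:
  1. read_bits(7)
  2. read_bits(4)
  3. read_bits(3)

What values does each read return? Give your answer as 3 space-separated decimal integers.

Read 1: bits[0:7] width=7 -> value=44 (bin 0101100); offset now 7 = byte 0 bit 7; 17 bits remain
Read 2: bits[7:11] width=4 -> value=6 (bin 0110); offset now 11 = byte 1 bit 3; 13 bits remain
Read 3: bits[11:14] width=3 -> value=6 (bin 110); offset now 14 = byte 1 bit 6; 10 bits remain

Answer: 44 6 6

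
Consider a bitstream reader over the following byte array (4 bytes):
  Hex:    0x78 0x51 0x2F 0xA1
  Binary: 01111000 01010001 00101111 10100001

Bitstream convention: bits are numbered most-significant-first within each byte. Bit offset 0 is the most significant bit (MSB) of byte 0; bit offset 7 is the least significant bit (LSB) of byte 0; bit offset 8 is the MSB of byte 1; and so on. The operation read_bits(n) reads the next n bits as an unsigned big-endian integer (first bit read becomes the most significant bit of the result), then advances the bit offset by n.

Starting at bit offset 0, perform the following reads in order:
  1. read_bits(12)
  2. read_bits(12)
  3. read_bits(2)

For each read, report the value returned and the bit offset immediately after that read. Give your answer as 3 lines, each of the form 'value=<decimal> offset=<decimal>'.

Read 1: bits[0:12] width=12 -> value=1925 (bin 011110000101); offset now 12 = byte 1 bit 4; 20 bits remain
Read 2: bits[12:24] width=12 -> value=303 (bin 000100101111); offset now 24 = byte 3 bit 0; 8 bits remain
Read 3: bits[24:26] width=2 -> value=2 (bin 10); offset now 26 = byte 3 bit 2; 6 bits remain

Answer: value=1925 offset=12
value=303 offset=24
value=2 offset=26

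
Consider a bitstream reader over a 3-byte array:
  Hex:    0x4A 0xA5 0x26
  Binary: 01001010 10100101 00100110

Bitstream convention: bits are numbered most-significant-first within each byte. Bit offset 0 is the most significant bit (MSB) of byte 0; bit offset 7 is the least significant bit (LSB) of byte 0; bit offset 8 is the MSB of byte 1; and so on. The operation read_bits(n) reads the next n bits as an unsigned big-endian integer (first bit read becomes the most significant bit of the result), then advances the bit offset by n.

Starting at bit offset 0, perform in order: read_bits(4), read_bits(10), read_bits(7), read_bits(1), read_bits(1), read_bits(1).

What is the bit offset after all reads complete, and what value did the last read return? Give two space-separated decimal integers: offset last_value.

Read 1: bits[0:4] width=4 -> value=4 (bin 0100); offset now 4 = byte 0 bit 4; 20 bits remain
Read 2: bits[4:14] width=10 -> value=681 (bin 1010101001); offset now 14 = byte 1 bit 6; 10 bits remain
Read 3: bits[14:21] width=7 -> value=36 (bin 0100100); offset now 21 = byte 2 bit 5; 3 bits remain
Read 4: bits[21:22] width=1 -> value=1 (bin 1); offset now 22 = byte 2 bit 6; 2 bits remain
Read 5: bits[22:23] width=1 -> value=1 (bin 1); offset now 23 = byte 2 bit 7; 1 bits remain
Read 6: bits[23:24] width=1 -> value=0 (bin 0); offset now 24 = byte 3 bit 0; 0 bits remain

Answer: 24 0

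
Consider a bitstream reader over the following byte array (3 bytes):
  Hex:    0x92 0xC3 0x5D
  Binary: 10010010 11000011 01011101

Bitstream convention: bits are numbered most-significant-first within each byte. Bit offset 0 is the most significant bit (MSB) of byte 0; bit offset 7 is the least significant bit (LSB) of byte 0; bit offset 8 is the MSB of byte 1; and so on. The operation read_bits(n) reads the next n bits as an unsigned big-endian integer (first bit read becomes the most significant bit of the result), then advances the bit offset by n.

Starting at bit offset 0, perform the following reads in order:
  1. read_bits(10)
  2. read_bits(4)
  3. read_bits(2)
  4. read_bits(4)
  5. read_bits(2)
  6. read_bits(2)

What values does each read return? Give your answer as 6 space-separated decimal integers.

Read 1: bits[0:10] width=10 -> value=587 (bin 1001001011); offset now 10 = byte 1 bit 2; 14 bits remain
Read 2: bits[10:14] width=4 -> value=0 (bin 0000); offset now 14 = byte 1 bit 6; 10 bits remain
Read 3: bits[14:16] width=2 -> value=3 (bin 11); offset now 16 = byte 2 bit 0; 8 bits remain
Read 4: bits[16:20] width=4 -> value=5 (bin 0101); offset now 20 = byte 2 bit 4; 4 bits remain
Read 5: bits[20:22] width=2 -> value=3 (bin 11); offset now 22 = byte 2 bit 6; 2 bits remain
Read 6: bits[22:24] width=2 -> value=1 (bin 01); offset now 24 = byte 3 bit 0; 0 bits remain

Answer: 587 0 3 5 3 1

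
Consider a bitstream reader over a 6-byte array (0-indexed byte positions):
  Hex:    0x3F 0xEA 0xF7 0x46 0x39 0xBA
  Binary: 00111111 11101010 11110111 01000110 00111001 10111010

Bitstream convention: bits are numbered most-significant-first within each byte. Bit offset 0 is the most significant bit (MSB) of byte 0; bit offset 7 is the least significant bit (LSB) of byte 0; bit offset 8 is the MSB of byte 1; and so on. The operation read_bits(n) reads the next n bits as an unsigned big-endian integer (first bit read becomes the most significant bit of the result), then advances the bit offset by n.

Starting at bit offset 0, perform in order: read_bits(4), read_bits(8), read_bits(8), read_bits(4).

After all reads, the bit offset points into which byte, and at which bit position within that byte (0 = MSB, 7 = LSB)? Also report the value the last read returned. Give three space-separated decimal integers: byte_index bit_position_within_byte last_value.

Answer: 3 0 7

Derivation:
Read 1: bits[0:4] width=4 -> value=3 (bin 0011); offset now 4 = byte 0 bit 4; 44 bits remain
Read 2: bits[4:12] width=8 -> value=254 (bin 11111110); offset now 12 = byte 1 bit 4; 36 bits remain
Read 3: bits[12:20] width=8 -> value=175 (bin 10101111); offset now 20 = byte 2 bit 4; 28 bits remain
Read 4: bits[20:24] width=4 -> value=7 (bin 0111); offset now 24 = byte 3 bit 0; 24 bits remain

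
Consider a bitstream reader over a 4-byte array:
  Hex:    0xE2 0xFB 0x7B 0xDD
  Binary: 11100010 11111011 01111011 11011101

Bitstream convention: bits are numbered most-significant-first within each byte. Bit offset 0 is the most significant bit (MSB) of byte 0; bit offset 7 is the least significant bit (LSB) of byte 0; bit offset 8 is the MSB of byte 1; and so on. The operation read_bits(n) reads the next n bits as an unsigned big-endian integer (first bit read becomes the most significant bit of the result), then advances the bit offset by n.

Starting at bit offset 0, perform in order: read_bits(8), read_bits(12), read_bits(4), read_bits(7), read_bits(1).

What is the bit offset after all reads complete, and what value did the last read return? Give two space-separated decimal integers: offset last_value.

Answer: 32 1

Derivation:
Read 1: bits[0:8] width=8 -> value=226 (bin 11100010); offset now 8 = byte 1 bit 0; 24 bits remain
Read 2: bits[8:20] width=12 -> value=4023 (bin 111110110111); offset now 20 = byte 2 bit 4; 12 bits remain
Read 3: bits[20:24] width=4 -> value=11 (bin 1011); offset now 24 = byte 3 bit 0; 8 bits remain
Read 4: bits[24:31] width=7 -> value=110 (bin 1101110); offset now 31 = byte 3 bit 7; 1 bits remain
Read 5: bits[31:32] width=1 -> value=1 (bin 1); offset now 32 = byte 4 bit 0; 0 bits remain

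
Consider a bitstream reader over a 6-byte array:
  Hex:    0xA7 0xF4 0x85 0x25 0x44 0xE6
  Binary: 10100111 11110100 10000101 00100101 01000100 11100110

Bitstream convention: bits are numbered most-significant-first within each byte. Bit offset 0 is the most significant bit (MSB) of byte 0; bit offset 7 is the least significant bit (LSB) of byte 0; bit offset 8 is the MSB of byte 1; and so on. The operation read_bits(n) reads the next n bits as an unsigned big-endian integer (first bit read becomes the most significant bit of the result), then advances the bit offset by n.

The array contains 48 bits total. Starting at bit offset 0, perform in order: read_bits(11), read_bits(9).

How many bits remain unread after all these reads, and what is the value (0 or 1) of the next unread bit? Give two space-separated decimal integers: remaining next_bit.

Answer: 28 0

Derivation:
Read 1: bits[0:11] width=11 -> value=1343 (bin 10100111111); offset now 11 = byte 1 bit 3; 37 bits remain
Read 2: bits[11:20] width=9 -> value=328 (bin 101001000); offset now 20 = byte 2 bit 4; 28 bits remain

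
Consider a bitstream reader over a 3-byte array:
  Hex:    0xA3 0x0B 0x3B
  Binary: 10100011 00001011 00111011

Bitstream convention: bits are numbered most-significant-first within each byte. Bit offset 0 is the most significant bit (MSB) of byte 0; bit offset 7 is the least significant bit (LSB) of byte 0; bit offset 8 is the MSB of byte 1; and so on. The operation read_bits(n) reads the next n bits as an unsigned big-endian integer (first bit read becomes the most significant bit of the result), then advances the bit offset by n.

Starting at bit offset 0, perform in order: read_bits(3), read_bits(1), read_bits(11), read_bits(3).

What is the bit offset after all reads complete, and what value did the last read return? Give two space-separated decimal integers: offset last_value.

Read 1: bits[0:3] width=3 -> value=5 (bin 101); offset now 3 = byte 0 bit 3; 21 bits remain
Read 2: bits[3:4] width=1 -> value=0 (bin 0); offset now 4 = byte 0 bit 4; 20 bits remain
Read 3: bits[4:15] width=11 -> value=389 (bin 00110000101); offset now 15 = byte 1 bit 7; 9 bits remain
Read 4: bits[15:18] width=3 -> value=4 (bin 100); offset now 18 = byte 2 bit 2; 6 bits remain

Answer: 18 4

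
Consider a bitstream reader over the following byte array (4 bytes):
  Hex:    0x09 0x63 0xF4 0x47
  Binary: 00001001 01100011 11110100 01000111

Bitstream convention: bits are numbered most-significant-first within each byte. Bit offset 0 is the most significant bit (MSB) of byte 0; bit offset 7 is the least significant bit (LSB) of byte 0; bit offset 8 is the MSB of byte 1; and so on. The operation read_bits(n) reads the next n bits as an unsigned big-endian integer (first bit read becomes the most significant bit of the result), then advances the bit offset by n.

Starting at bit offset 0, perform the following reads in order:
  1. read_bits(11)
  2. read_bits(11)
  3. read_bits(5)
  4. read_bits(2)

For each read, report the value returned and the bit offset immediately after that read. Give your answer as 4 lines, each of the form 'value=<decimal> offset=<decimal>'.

Read 1: bits[0:11] width=11 -> value=75 (bin 00001001011); offset now 11 = byte 1 bit 3; 21 bits remain
Read 2: bits[11:22] width=11 -> value=253 (bin 00011111101); offset now 22 = byte 2 bit 6; 10 bits remain
Read 3: bits[22:27] width=5 -> value=2 (bin 00010); offset now 27 = byte 3 bit 3; 5 bits remain
Read 4: bits[27:29] width=2 -> value=0 (bin 00); offset now 29 = byte 3 bit 5; 3 bits remain

Answer: value=75 offset=11
value=253 offset=22
value=2 offset=27
value=0 offset=29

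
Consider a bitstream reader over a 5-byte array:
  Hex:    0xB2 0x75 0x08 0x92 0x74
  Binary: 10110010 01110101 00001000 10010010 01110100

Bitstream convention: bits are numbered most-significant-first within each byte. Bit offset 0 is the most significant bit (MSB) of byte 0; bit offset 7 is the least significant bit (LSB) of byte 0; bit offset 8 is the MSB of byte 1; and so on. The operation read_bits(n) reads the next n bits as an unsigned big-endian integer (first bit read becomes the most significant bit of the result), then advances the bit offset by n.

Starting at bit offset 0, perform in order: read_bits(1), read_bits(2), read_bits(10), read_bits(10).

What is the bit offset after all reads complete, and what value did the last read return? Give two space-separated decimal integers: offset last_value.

Answer: 23 644

Derivation:
Read 1: bits[0:1] width=1 -> value=1 (bin 1); offset now 1 = byte 0 bit 1; 39 bits remain
Read 2: bits[1:3] width=2 -> value=1 (bin 01); offset now 3 = byte 0 bit 3; 37 bits remain
Read 3: bits[3:13] width=10 -> value=590 (bin 1001001110); offset now 13 = byte 1 bit 5; 27 bits remain
Read 4: bits[13:23] width=10 -> value=644 (bin 1010000100); offset now 23 = byte 2 bit 7; 17 bits remain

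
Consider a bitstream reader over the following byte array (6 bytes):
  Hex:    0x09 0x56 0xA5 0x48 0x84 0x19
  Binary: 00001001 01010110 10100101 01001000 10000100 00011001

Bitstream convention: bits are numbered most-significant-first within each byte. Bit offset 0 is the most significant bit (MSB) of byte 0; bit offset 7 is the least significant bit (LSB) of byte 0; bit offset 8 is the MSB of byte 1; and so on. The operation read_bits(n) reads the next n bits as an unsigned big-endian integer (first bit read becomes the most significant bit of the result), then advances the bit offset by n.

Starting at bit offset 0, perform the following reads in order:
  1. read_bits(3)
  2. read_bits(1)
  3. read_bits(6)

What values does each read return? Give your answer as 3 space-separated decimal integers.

Answer: 0 0 37

Derivation:
Read 1: bits[0:3] width=3 -> value=0 (bin 000); offset now 3 = byte 0 bit 3; 45 bits remain
Read 2: bits[3:4] width=1 -> value=0 (bin 0); offset now 4 = byte 0 bit 4; 44 bits remain
Read 3: bits[4:10] width=6 -> value=37 (bin 100101); offset now 10 = byte 1 bit 2; 38 bits remain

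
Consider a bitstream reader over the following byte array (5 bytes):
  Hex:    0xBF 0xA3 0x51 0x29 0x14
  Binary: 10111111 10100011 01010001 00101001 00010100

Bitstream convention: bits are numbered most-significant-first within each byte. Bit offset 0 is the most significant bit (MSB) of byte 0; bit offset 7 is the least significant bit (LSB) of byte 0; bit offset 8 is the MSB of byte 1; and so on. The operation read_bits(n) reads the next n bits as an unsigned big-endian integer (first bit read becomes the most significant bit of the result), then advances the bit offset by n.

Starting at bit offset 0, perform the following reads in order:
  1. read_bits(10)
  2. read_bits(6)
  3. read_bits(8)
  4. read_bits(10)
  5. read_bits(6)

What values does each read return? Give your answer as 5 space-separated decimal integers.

Read 1: bits[0:10] width=10 -> value=766 (bin 1011111110); offset now 10 = byte 1 bit 2; 30 bits remain
Read 2: bits[10:16] width=6 -> value=35 (bin 100011); offset now 16 = byte 2 bit 0; 24 bits remain
Read 3: bits[16:24] width=8 -> value=81 (bin 01010001); offset now 24 = byte 3 bit 0; 16 bits remain
Read 4: bits[24:34] width=10 -> value=164 (bin 0010100100); offset now 34 = byte 4 bit 2; 6 bits remain
Read 5: bits[34:40] width=6 -> value=20 (bin 010100); offset now 40 = byte 5 bit 0; 0 bits remain

Answer: 766 35 81 164 20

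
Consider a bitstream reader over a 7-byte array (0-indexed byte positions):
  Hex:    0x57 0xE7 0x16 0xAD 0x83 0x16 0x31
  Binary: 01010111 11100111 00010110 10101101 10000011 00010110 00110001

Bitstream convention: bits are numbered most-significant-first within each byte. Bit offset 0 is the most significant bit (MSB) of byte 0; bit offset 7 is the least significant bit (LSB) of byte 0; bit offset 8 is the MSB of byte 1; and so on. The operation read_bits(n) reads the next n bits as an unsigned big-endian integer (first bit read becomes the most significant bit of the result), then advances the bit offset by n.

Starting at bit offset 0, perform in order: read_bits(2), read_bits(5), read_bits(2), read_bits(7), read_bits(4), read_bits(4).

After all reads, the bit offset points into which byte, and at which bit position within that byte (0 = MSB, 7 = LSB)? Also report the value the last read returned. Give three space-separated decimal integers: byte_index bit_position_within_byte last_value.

Read 1: bits[0:2] width=2 -> value=1 (bin 01); offset now 2 = byte 0 bit 2; 54 bits remain
Read 2: bits[2:7] width=5 -> value=11 (bin 01011); offset now 7 = byte 0 bit 7; 49 bits remain
Read 3: bits[7:9] width=2 -> value=3 (bin 11); offset now 9 = byte 1 bit 1; 47 bits remain
Read 4: bits[9:16] width=7 -> value=103 (bin 1100111); offset now 16 = byte 2 bit 0; 40 bits remain
Read 5: bits[16:20] width=4 -> value=1 (bin 0001); offset now 20 = byte 2 bit 4; 36 bits remain
Read 6: bits[20:24] width=4 -> value=6 (bin 0110); offset now 24 = byte 3 bit 0; 32 bits remain

Answer: 3 0 6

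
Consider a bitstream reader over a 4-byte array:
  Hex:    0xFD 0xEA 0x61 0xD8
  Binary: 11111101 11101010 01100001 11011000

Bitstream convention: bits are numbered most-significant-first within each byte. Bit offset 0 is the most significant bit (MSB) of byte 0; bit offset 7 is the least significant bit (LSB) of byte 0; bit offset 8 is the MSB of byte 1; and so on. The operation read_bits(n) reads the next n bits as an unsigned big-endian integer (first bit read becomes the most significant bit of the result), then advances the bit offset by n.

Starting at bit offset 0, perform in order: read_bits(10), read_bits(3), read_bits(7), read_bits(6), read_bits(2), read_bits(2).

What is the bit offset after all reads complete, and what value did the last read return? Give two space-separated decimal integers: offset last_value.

Read 1: bits[0:10] width=10 -> value=1015 (bin 1111110111); offset now 10 = byte 1 bit 2; 22 bits remain
Read 2: bits[10:13] width=3 -> value=5 (bin 101); offset now 13 = byte 1 bit 5; 19 bits remain
Read 3: bits[13:20] width=7 -> value=38 (bin 0100110); offset now 20 = byte 2 bit 4; 12 bits remain
Read 4: bits[20:26] width=6 -> value=7 (bin 000111); offset now 26 = byte 3 bit 2; 6 bits remain
Read 5: bits[26:28] width=2 -> value=1 (bin 01); offset now 28 = byte 3 bit 4; 4 bits remain
Read 6: bits[28:30] width=2 -> value=2 (bin 10); offset now 30 = byte 3 bit 6; 2 bits remain

Answer: 30 2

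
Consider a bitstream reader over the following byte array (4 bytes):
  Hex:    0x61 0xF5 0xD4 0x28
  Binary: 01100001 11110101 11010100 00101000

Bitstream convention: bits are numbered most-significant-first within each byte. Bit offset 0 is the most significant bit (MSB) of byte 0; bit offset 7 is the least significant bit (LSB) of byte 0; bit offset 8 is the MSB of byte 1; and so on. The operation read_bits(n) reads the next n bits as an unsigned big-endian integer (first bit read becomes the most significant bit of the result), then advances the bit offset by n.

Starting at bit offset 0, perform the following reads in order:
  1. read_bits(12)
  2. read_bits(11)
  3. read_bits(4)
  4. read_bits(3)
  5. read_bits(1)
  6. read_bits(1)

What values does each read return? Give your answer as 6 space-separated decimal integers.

Answer: 1567 746 1 2 0 0

Derivation:
Read 1: bits[0:12] width=12 -> value=1567 (bin 011000011111); offset now 12 = byte 1 bit 4; 20 bits remain
Read 2: bits[12:23] width=11 -> value=746 (bin 01011101010); offset now 23 = byte 2 bit 7; 9 bits remain
Read 3: bits[23:27] width=4 -> value=1 (bin 0001); offset now 27 = byte 3 bit 3; 5 bits remain
Read 4: bits[27:30] width=3 -> value=2 (bin 010); offset now 30 = byte 3 bit 6; 2 bits remain
Read 5: bits[30:31] width=1 -> value=0 (bin 0); offset now 31 = byte 3 bit 7; 1 bits remain
Read 6: bits[31:32] width=1 -> value=0 (bin 0); offset now 32 = byte 4 bit 0; 0 bits remain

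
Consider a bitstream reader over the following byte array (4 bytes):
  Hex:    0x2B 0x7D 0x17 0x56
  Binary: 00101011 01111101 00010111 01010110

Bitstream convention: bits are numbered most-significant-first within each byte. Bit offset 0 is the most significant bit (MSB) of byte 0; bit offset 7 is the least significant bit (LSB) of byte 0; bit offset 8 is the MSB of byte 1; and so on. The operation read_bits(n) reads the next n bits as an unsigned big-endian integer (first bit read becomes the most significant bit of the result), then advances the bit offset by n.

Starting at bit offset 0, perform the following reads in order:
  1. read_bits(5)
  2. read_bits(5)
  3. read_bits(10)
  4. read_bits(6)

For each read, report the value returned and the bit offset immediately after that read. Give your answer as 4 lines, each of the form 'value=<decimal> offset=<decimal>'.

Read 1: bits[0:5] width=5 -> value=5 (bin 00101); offset now 5 = byte 0 bit 5; 27 bits remain
Read 2: bits[5:10] width=5 -> value=13 (bin 01101); offset now 10 = byte 1 bit 2; 22 bits remain
Read 3: bits[10:20] width=10 -> value=977 (bin 1111010001); offset now 20 = byte 2 bit 4; 12 bits remain
Read 4: bits[20:26] width=6 -> value=29 (bin 011101); offset now 26 = byte 3 bit 2; 6 bits remain

Answer: value=5 offset=5
value=13 offset=10
value=977 offset=20
value=29 offset=26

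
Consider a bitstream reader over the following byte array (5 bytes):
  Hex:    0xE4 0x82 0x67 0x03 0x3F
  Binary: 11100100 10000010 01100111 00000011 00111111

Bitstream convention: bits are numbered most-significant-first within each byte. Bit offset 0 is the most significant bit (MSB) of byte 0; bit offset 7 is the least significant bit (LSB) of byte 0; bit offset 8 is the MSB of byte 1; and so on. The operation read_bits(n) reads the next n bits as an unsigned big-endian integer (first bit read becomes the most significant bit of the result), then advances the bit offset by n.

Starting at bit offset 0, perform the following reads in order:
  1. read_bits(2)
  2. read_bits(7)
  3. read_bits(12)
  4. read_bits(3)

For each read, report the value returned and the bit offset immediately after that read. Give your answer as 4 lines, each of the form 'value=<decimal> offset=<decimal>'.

Answer: value=3 offset=2
value=73 offset=9
value=76 offset=21
value=7 offset=24

Derivation:
Read 1: bits[0:2] width=2 -> value=3 (bin 11); offset now 2 = byte 0 bit 2; 38 bits remain
Read 2: bits[2:9] width=7 -> value=73 (bin 1001001); offset now 9 = byte 1 bit 1; 31 bits remain
Read 3: bits[9:21] width=12 -> value=76 (bin 000001001100); offset now 21 = byte 2 bit 5; 19 bits remain
Read 4: bits[21:24] width=3 -> value=7 (bin 111); offset now 24 = byte 3 bit 0; 16 bits remain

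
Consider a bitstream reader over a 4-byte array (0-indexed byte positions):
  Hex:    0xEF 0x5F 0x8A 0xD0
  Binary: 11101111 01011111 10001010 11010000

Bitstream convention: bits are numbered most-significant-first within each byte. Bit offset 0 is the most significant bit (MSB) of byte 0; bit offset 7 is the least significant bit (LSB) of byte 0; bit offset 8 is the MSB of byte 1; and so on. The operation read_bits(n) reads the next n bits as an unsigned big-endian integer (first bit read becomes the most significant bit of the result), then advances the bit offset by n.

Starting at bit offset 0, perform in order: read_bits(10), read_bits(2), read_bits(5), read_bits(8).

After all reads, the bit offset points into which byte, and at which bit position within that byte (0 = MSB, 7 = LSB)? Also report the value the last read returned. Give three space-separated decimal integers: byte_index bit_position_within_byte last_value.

Answer: 3 1 21

Derivation:
Read 1: bits[0:10] width=10 -> value=957 (bin 1110111101); offset now 10 = byte 1 bit 2; 22 bits remain
Read 2: bits[10:12] width=2 -> value=1 (bin 01); offset now 12 = byte 1 bit 4; 20 bits remain
Read 3: bits[12:17] width=5 -> value=31 (bin 11111); offset now 17 = byte 2 bit 1; 15 bits remain
Read 4: bits[17:25] width=8 -> value=21 (bin 00010101); offset now 25 = byte 3 bit 1; 7 bits remain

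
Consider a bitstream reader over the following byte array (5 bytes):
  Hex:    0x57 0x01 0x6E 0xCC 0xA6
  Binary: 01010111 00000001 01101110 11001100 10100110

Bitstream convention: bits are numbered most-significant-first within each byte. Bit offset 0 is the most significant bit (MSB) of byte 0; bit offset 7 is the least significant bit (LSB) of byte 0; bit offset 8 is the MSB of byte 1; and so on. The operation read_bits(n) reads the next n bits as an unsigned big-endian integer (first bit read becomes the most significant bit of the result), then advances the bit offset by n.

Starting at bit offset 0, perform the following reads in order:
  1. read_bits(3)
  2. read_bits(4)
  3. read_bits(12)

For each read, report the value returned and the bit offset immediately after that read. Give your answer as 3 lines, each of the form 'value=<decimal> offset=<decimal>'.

Read 1: bits[0:3] width=3 -> value=2 (bin 010); offset now 3 = byte 0 bit 3; 37 bits remain
Read 2: bits[3:7] width=4 -> value=11 (bin 1011); offset now 7 = byte 0 bit 7; 33 bits remain
Read 3: bits[7:19] width=12 -> value=2059 (bin 100000001011); offset now 19 = byte 2 bit 3; 21 bits remain

Answer: value=2 offset=3
value=11 offset=7
value=2059 offset=19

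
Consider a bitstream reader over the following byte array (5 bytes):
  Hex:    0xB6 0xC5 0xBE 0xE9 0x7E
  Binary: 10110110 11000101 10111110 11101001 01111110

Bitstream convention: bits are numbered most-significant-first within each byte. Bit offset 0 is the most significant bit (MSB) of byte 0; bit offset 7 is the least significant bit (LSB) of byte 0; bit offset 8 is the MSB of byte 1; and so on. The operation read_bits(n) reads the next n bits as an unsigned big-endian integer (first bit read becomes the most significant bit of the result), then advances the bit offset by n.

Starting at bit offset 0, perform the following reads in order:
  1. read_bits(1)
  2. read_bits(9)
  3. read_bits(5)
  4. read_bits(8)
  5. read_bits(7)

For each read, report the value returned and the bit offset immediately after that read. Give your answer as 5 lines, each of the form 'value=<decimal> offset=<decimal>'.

Answer: value=1 offset=1
value=219 offset=10
value=2 offset=15
value=223 offset=23
value=58 offset=30

Derivation:
Read 1: bits[0:1] width=1 -> value=1 (bin 1); offset now 1 = byte 0 bit 1; 39 bits remain
Read 2: bits[1:10] width=9 -> value=219 (bin 011011011); offset now 10 = byte 1 bit 2; 30 bits remain
Read 3: bits[10:15] width=5 -> value=2 (bin 00010); offset now 15 = byte 1 bit 7; 25 bits remain
Read 4: bits[15:23] width=8 -> value=223 (bin 11011111); offset now 23 = byte 2 bit 7; 17 bits remain
Read 5: bits[23:30] width=7 -> value=58 (bin 0111010); offset now 30 = byte 3 bit 6; 10 bits remain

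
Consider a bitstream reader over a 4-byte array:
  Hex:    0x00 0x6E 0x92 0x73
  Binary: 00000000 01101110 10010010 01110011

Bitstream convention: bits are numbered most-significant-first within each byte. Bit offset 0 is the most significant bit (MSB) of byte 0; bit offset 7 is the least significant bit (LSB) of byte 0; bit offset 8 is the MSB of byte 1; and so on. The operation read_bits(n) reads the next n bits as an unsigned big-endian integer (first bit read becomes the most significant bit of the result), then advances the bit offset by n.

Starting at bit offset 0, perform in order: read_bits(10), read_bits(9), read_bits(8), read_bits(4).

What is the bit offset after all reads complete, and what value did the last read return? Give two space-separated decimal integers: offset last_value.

Answer: 31 9

Derivation:
Read 1: bits[0:10] width=10 -> value=1 (bin 0000000001); offset now 10 = byte 1 bit 2; 22 bits remain
Read 2: bits[10:19] width=9 -> value=372 (bin 101110100); offset now 19 = byte 2 bit 3; 13 bits remain
Read 3: bits[19:27] width=8 -> value=147 (bin 10010011); offset now 27 = byte 3 bit 3; 5 bits remain
Read 4: bits[27:31] width=4 -> value=9 (bin 1001); offset now 31 = byte 3 bit 7; 1 bits remain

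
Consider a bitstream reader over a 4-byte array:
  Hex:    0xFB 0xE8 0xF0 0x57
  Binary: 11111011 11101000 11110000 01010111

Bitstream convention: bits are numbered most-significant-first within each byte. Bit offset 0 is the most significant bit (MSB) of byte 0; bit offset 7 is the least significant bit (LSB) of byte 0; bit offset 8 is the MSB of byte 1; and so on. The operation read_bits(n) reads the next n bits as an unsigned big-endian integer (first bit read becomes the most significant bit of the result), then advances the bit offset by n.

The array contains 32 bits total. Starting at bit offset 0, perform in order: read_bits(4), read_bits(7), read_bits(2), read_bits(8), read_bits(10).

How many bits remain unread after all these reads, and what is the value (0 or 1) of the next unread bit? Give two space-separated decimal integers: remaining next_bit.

Read 1: bits[0:4] width=4 -> value=15 (bin 1111); offset now 4 = byte 0 bit 4; 28 bits remain
Read 2: bits[4:11] width=7 -> value=95 (bin 1011111); offset now 11 = byte 1 bit 3; 21 bits remain
Read 3: bits[11:13] width=2 -> value=1 (bin 01); offset now 13 = byte 1 bit 5; 19 bits remain
Read 4: bits[13:21] width=8 -> value=30 (bin 00011110); offset now 21 = byte 2 bit 5; 11 bits remain
Read 5: bits[21:31] width=10 -> value=43 (bin 0000101011); offset now 31 = byte 3 bit 7; 1 bits remain

Answer: 1 1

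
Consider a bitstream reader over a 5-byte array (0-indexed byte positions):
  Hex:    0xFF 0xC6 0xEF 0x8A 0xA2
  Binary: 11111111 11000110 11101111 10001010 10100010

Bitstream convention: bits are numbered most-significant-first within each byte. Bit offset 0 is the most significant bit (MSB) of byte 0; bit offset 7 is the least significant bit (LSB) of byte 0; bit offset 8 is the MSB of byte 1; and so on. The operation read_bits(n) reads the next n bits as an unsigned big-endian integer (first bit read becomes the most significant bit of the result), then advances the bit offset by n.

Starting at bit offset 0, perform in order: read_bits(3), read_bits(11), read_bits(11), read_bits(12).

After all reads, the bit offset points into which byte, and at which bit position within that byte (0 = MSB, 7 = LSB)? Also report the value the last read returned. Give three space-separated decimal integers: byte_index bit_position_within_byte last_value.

Read 1: bits[0:3] width=3 -> value=7 (bin 111); offset now 3 = byte 0 bit 3; 37 bits remain
Read 2: bits[3:14] width=11 -> value=2033 (bin 11111110001); offset now 14 = byte 1 bit 6; 26 bits remain
Read 3: bits[14:25] width=11 -> value=1503 (bin 10111011111); offset now 25 = byte 3 bit 1; 15 bits remain
Read 4: bits[25:37] width=12 -> value=340 (bin 000101010100); offset now 37 = byte 4 bit 5; 3 bits remain

Answer: 4 5 340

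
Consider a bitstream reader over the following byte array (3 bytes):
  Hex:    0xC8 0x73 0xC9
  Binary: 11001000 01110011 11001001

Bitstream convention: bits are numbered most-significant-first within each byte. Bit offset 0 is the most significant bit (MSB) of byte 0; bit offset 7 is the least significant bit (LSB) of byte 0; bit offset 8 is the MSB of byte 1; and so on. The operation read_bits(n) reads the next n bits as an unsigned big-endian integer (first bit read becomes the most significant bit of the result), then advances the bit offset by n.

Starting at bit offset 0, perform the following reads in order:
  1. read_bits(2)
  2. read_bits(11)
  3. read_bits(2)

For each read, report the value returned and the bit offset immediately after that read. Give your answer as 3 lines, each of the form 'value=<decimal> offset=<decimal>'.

Answer: value=3 offset=2
value=270 offset=13
value=1 offset=15

Derivation:
Read 1: bits[0:2] width=2 -> value=3 (bin 11); offset now 2 = byte 0 bit 2; 22 bits remain
Read 2: bits[2:13] width=11 -> value=270 (bin 00100001110); offset now 13 = byte 1 bit 5; 11 bits remain
Read 3: bits[13:15] width=2 -> value=1 (bin 01); offset now 15 = byte 1 bit 7; 9 bits remain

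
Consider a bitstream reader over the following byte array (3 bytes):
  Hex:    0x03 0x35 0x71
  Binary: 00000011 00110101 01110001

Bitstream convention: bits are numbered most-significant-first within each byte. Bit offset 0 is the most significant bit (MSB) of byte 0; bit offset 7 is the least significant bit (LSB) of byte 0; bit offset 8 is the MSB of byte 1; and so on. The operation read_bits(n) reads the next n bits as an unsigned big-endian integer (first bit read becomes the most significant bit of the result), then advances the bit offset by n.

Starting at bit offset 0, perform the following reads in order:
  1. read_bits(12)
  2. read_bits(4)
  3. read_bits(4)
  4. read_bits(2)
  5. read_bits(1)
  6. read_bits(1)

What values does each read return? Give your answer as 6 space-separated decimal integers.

Read 1: bits[0:12] width=12 -> value=51 (bin 000000110011); offset now 12 = byte 1 bit 4; 12 bits remain
Read 2: bits[12:16] width=4 -> value=5 (bin 0101); offset now 16 = byte 2 bit 0; 8 bits remain
Read 3: bits[16:20] width=4 -> value=7 (bin 0111); offset now 20 = byte 2 bit 4; 4 bits remain
Read 4: bits[20:22] width=2 -> value=0 (bin 00); offset now 22 = byte 2 bit 6; 2 bits remain
Read 5: bits[22:23] width=1 -> value=0 (bin 0); offset now 23 = byte 2 bit 7; 1 bits remain
Read 6: bits[23:24] width=1 -> value=1 (bin 1); offset now 24 = byte 3 bit 0; 0 bits remain

Answer: 51 5 7 0 0 1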